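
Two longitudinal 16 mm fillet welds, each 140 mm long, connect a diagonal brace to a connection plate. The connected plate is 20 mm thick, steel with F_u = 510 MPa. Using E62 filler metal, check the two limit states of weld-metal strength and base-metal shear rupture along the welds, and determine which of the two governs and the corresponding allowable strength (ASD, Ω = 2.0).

E62XX → F_EXX = 620 MPa.
t_e = 0.707 × 16 = 11.31 mm; L = 280 mm.
Weld metal: R_n/Ω = (1/2.0) × 0.6 × 620 × 11.31 × 280 × 10⁻³ = 589.1 kN.
Base metal (shear rupture): R_n/Ω = (1/2.0) × 0.6 × 510 × 20 × 280 × 10⁻³ = 856.8 kN.
Governing: weld metal.

R_n/Ω ≈ 589 kN (weld metal governs)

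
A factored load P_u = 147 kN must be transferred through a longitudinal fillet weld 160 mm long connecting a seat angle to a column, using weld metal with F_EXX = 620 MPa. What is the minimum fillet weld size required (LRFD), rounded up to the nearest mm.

w = 5 mm

Total weld length L = 160 mm.
Required throat t_e = P_u / (φ × 0.6 F_EXX × L) = 147 / (0.75 × 0.6 × 620 × 160 × 10⁻³) = 3.293 mm.
Required leg w = t_e / 0.707 = 4.658 mm → use 5 mm.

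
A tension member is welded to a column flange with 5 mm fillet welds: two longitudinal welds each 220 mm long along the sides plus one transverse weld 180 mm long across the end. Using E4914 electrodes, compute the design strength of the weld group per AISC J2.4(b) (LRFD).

E49XX → F_EXX = 490 MPa.
t_e = 0.707 × 5 = 3.535 mm.
R_nwl = 0.6 × 490 × 3.535 × 440 × 10⁻³ = 457.3 kN (longitudinal, 2 welds).
R_nwt = 0.6 × 490 × 3.535 × 180 × 10⁻³ = 187.1 kN (transverse, base value).
(i) R_nwl + R_nwt = 644.4 kN; (ii) 0.85 R_nwl + 1.5 R_nwt = 669.3 kN.
R_n = max = 669.3 kN [governs: (ii)]; φR_n = 502 kN.

φR_n ≈ 502 kN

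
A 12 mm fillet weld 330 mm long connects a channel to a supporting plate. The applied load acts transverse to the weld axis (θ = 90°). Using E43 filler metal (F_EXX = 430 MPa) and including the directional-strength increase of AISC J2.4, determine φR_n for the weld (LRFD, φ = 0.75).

φR_n ≈ 813 kN

t_e = 0.707 × 12 = 8.484 mm; A_we = 8.484 × 330 = 2800 mm².
Directional factor: 1.0 + 0.5 sin^1.5(90°) = 1.5.
F_nw = 0.6 × 430 × 1.5 = 387 MPa.
φR_n = 0.75 × 387 × 2800 × 10⁻³ = 812.6 kN.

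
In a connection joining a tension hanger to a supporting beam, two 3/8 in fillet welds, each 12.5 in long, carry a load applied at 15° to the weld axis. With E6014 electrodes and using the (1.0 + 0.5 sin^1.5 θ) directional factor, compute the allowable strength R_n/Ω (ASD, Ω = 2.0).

E60XX → F_EXX = 60 ksi.
t_e = 0.707 × 0.375 = 0.2651 in; A_we = 0.2651 × 25 = 6.628 in².
Directional factor: 1.0 + 0.5 sin^1.5(15°) = 1.066.
F_nw = 0.6 × 60 × 1.066 = 38.37 ksi.
R_n/Ω = (38.37 × 6.628) / 2.0 = 127.2 kips.

R_n/Ω ≈ 127 kips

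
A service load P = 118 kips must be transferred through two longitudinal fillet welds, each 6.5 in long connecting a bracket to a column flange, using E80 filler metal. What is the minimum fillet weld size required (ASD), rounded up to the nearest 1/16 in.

E80XX → F_EXX = 80 ksi.
Total weld length L = 13 in.
Required throat t_e = P × Ω / (0.6 F_EXX × L) = 118 × 2.0 / (0.6 × 80 × 13) = 0.3782 in.
Required leg w = t_e / 0.707 = 0.5349 in → use 9/16 in.

w = 9/16 in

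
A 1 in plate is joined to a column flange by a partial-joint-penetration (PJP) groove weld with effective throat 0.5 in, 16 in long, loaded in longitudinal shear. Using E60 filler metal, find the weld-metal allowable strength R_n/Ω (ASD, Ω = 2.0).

E60XX → F_EXX = 60 ksi.
Effective throat (given) t_e = 0.5 in.
A_we = 0.5 × 16 = 8 in².
F_nw = 0.6 F_EXX = 36 ksi.
R_n/Ω = (36 × 8) / 2.0 = 144 kips.

R_n/Ω ≈ 144 kips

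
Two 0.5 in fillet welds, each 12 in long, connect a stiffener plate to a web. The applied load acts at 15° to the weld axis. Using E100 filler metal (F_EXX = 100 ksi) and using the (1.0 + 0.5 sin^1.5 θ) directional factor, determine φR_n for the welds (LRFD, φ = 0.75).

φR_n ≈ 407 kip

t_e = 0.707 × 0.5 = 0.3535 in; A_we = 0.3535 × 24 = 8.484 in².
Directional factor: 1.0 + 0.5 sin^1.5(15°) = 1.066.
F_nw = 0.6 × 100 × 1.066 = 63.95 ksi.
φR_n = 0.75 × 63.95 × 8.484 = 406.9 kip.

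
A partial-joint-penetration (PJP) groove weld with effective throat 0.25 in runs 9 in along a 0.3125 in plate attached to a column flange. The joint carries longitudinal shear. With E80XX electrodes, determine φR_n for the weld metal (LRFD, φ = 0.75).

φR_n ≈ 81 kip

E80XX → F_EXX = 80 ksi.
Effective throat (given) t_e = 0.25 in.
A_we = 0.25 × 9 = 2.25 in².
F_nw = 0.6 F_EXX = 48 ksi.
φR_n = 0.75 × 48 × 2.25 = 81 kip.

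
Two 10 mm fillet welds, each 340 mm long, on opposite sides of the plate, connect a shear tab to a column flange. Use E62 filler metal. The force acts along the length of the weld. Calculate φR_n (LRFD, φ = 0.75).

φR_n ≈ 1340 kN

E62XX → F_EXX = 620 MPa.
Effective throat t_e = 0.707 × 10 = 7.07 mm.
Total length L = 680 mm; A_we = 7.07 × 680 = 4808 mm².
F_nw = 0.6 F_EXX = 0.6 × 620 = 372 MPa.
φR_n = 0.75 × 372 × 4808 × 10⁻³ = 1341 kN.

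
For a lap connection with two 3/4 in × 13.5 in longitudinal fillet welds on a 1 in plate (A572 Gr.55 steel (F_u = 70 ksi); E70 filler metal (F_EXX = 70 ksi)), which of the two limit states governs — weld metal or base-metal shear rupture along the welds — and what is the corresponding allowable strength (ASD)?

t_e = 0.707 × 0.75 = 0.5302 in; L = 27 in.
Weld metal: R_n/Ω = (1/2.0) × 0.6 × 70 × 0.5302 × 27 = 300.7 kips.
Base metal (shear rupture): R_n/Ω = (1/2.0) × 0.6 × 70 × 1 × 27 = 567 kips.
Governing: weld metal.

R_n/Ω ≈ 301 kips (weld metal governs)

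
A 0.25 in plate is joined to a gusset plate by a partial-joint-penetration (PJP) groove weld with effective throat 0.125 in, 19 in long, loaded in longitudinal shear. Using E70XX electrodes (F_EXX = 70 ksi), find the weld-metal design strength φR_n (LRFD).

Effective throat (given) t_e = 0.125 in.
A_we = 0.125 × 19 = 2.375 in².
F_nw = 0.6 F_EXX = 42 ksi.
φR_n = 0.75 × 42 × 2.375 = 74.81 kip.

φR_n ≈ 74.8 kip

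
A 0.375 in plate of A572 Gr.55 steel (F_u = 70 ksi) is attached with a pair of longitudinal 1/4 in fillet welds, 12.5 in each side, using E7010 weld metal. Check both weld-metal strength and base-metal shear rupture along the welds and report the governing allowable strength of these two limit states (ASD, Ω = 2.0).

R_n/Ω ≈ 92.8 kip (weld metal governs)

E70XX → F_EXX = 70 ksi.
t_e = 0.707 × 0.25 = 0.1767 in; L = 25 in.
Weld metal: R_n/Ω = (1/2.0) × 0.6 × 70 × 0.1767 × 25 = 92.79 kip.
Base metal (shear rupture): R_n/Ω = (1/2.0) × 0.6 × 70 × 0.375 × 25 = 196.9 kip.
Governing: weld metal.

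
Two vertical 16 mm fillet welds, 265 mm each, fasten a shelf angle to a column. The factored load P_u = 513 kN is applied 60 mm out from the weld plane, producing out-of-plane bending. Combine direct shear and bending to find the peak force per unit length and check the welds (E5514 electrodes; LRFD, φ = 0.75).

E55XX → F_EXX = 550 MPa.
L_w = 2 × 265 = 530 mm; section modulus (unit throat) S = 2 × L²/6 = 23410 mm².
Direct shear f_v = P/L_w = 513×10³/530 = 967.9 N/mm.
Moment M = P × e = 513×10³ × 60 = 30780000 N·mm; bending f_b = M/S = 1315 N/mm.
f_max = √(f_v² + f_b²) = √(967.9² + 1315²) = 1633 N/mm.
φr_n = 0.75 × 0.6 × 550 × (0.707 × 16) = 2800 N/mm → adequate.

f_max ≈ 1630 N/mm; adequate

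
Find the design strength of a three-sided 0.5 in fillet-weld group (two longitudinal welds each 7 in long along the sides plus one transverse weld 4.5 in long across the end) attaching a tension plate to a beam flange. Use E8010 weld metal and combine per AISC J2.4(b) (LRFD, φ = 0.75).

E80XX → F_EXX = 80 ksi.
t_e = 0.707 × 0.5 = 0.3535 in.
R_nwl = 0.6 × 80 × 0.3535 × 14 = 237.6 kips (longitudinal, 2 welds).
R_nwt = 0.6 × 80 × 0.3535 × 4.5 = 76.36 kips (transverse, base value).
(i) R_nwl + R_nwt = 313.9 kips; (ii) 0.85 R_nwl + 1.5 R_nwt = 316.5 kips.
R_n = max = 316.5 kips [governs: (ii)]; φR_n = 237.3 kips.

φR_n ≈ 237 kips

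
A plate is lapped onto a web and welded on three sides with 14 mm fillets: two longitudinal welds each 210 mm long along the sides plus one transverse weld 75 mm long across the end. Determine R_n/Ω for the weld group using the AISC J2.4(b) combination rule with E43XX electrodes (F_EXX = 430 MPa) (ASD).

t_e = 0.707 × 14 = 9.898 mm.
R_nwl = 0.6 × 430 × 9.898 × 420 × 10⁻³ = 1073 kN (longitudinal, 2 welds).
R_nwt = 0.6 × 430 × 9.898 × 75 × 10⁻³ = 191.5 kN (transverse, base value).
(i) R_nwl + R_nwt = 1264 kN; (ii) 0.85 R_nwl + 1.5 R_nwt = 1199 kN.
R_n = max = 1264 kN [governs: (i)]; R_n/Ω = 632 kN.

R_n/Ω ≈ 632 kN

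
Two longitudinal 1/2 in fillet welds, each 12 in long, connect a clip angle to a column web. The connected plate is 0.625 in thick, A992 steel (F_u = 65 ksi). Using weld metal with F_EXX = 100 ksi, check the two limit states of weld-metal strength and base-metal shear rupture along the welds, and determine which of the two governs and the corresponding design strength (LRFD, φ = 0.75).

φR_n ≈ 382 kips (weld metal governs)

t_e = 0.707 × 0.5 = 0.3535 in; L = 24 in.
Weld metal: φR_n = 0.75 × 0.6 × 100 × 0.3535 × 24 = 381.8 kips.
Base metal (shear rupture): φR_n = 0.75 × 0.6 × 65 × 0.625 × 24 = 438.8 kips.
Governing: weld metal.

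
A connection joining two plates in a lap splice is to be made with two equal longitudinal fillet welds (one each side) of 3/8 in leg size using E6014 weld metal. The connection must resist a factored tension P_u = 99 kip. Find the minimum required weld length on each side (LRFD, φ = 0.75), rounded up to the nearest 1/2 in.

L = 7 in on each side

E60XX → F_EXX = 60 ksi.
Throat t_e = 0.707 × 0.375 = 0.2651 in.
φr_n = 0.75 × 0.6 × 60 × 0.2651 = 7.158 kip/in.
L_req = P_u / φr_n = 99 / 7.158 = 13.83 in total.
Per side: 13.83 / 2 = 6.915 in.
Round up → use L = 7 in on each side.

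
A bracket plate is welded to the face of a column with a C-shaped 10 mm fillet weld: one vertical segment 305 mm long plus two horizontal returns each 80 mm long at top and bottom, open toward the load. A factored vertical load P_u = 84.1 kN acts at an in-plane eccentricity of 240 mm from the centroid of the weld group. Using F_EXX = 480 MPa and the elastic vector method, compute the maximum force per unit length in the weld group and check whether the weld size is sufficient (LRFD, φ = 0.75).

f_max ≈ 624 N/mm; adequate

Total weld length L_w = 465 mm. Treat welds as unit-width lines.
Centroid: x̄ = 2×80×40 / 465 = 13.76 mm from the vertical weld.
Polar moment about centroid: J = I_x + I_y = [305³/12 + 2×80×152.5²] + [305×13.76² + 2(80³/12 + 80×26.24²)] = 6339000 mm³.
Direct shear f_v = P/L_w = 84.1×10³ / 465 = 180.9 N/mm (vertical).
Torsion M = P·e = 84.1×10³ × 240 = 20184000 N·mm.
Critical point at (x, y) = (66.24, 152.5) from centroid. f_tx = M·y/J = 485.6 N/mm; f_ty = M·x/J = 210.9 N/mm.
Resultant f_max = √[f_tx² + (f_v + f_ty)²] = √[485.6² + (180.9 + 210.9)²] = 623.9 N/mm.
Capacity per unit length: φr_n = 0.75 × 0.6 × 480 × (0.707 × 10) = 1527 N/mm.
623.9 ≤ 1527 → adequate.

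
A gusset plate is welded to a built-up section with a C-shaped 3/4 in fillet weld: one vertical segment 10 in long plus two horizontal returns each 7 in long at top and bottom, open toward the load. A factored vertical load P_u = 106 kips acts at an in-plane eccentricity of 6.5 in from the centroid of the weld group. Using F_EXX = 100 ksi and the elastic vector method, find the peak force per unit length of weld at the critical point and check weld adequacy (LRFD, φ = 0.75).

f_max ≈ 12.2 kip/in; adequate

Total weld length L_w = 24 in. Treat welds as unit-width lines.
Centroid: x̄ = 2×7×3.5 / 24 = 2.042 in from the vertical weld.
Polar moment about centroid: J = I_x + I_y = [10³/12 + 2×7×5²] + [10×2.042² + 2(7³/12 + 7×1.458²)] = 562 in³.
Direct shear f_v = P/L_w = 106 / 24 = 4.417 kip/in (vertical).
Torsion M = P·e = 106 × 6.5 = 689 kip·in.
Critical point at (x, y) = (4.958, 5) from centroid. f_tx = M·y/J = 6.13 kip/in; f_ty = M·x/J = 6.079 kip/in.
Resultant f_max = √[f_tx² + (f_v + f_ty)²] = √[6.13² + (4.417 + 6.079)²] = 12.16 kip/in.
Capacity per unit length: φr_n = 0.75 × 0.6 × 100 × (0.707 × 0.75) = 23.86 kip/in.
12.16 ≤ 23.86 → adequate.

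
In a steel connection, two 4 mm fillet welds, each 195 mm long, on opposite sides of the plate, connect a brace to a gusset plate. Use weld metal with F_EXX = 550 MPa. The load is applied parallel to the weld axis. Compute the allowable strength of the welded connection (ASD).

Effective throat t_e = 0.707 × 4 = 2.828 mm.
Total length L = 390 mm; A_we = 2.828 × 390 = 1103 mm².
F_nw = 0.6 F_EXX = 0.6 × 550 = 330 MPa.
R_n = 330 × 1103 × 10⁻³ = 364 kN; R_n/Ω = 364/2.0 = 182 kN.

R_n/Ω ≈ 182 kN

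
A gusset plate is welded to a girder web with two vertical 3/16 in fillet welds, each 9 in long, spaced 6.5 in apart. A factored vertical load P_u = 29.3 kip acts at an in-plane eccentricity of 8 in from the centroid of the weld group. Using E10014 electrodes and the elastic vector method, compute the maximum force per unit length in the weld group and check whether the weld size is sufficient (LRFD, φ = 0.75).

f_max ≈ 5.3 kip/in; adequate

E100XX → F_EXX = 100 ksi.
Total weld length L_w = 18 in. Treat welds as unit-width lines.
Polar moment about centroid: J = 2[d³/12 + d(b/2)²] = 2[9³/12 + 9×3.25²] = 311.6 in³.
Direct shear f_v = P/L_w = 29.3 / 18 = 1.628 kip/in (vertical).
Torsion M = P·e = 29.3 × 8 = 234.4 kip·in.
Critical point at (x, y) = (3.25, 4.5) from centroid. f_tx = M·y/J = 3.385 kip/in; f_ty = M·x/J = 2.445 kip/in.
Resultant f_max = √[f_tx² + (f_v + f_ty)²] = √[3.385² + (1.628 + 2.445)²] = 5.295 kip/in.
Capacity per unit length: φr_n = 0.75 × 0.6 × 100 × (0.707 × 0.1875) = 5.965 kip/in.
5.295 ≤ 5.965 → adequate.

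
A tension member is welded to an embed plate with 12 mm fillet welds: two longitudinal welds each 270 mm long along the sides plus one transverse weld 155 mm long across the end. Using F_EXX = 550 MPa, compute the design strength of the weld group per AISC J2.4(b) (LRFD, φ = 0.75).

φR_n ≈ 1460 kN

t_e = 0.707 × 12 = 8.484 mm.
R_nwl = 0.6 × 550 × 8.484 × 540 × 10⁻³ = 1512 kN (longitudinal, 2 welds).
R_nwt = 0.6 × 550 × 8.484 × 155 × 10⁻³ = 434 kN (transverse, base value).
(i) R_nwl + R_nwt = 1946 kN; (ii) 0.85 R_nwl + 1.5 R_nwt = 1936 kN.
R_n = max = 1946 kN [governs: (i)]; φR_n = 1459 kN.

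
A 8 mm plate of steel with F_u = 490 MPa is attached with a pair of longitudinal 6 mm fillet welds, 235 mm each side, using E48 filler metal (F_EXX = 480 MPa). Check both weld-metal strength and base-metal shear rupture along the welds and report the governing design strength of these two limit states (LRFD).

φR_n ≈ 431 kN (weld metal governs)

t_e = 0.707 × 6 = 4.242 mm; L = 470 mm.
Weld metal: φR_n = 0.75 × 0.6 × 480 × 4.242 × 470 × 10⁻³ = 430.6 kN.
Base metal (shear rupture): φR_n = 0.75 × 0.6 × 490 × 8 × 470 × 10⁻³ = 829.1 kN.
Governing: weld metal.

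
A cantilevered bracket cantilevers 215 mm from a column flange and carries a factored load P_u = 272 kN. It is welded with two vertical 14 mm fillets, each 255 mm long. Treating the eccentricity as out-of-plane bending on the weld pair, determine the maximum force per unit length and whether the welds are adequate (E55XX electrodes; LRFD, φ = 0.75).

E55XX → F_EXX = 550 MPa.
L_w = 2 × 255 = 510 mm; section modulus (unit throat) S = 2 × L²/6 = 21680 mm².
Direct shear f_v = P/L_w = 272×10³/510 = 533.3 N/mm.
Moment M = P × e = 272×10³ × 215 = 58480000 N·mm; bending f_b = M/S = 2698 N/mm.
f_max = √(f_v² + f_b²) = √(533.3² + 2698²) = 2750 N/mm.
φr_n = 0.75 × 0.6 × 550 × (0.707 × 14) = 2450 N/mm → NOT adequate.

f_max ≈ 2750 N/mm; NOT adequate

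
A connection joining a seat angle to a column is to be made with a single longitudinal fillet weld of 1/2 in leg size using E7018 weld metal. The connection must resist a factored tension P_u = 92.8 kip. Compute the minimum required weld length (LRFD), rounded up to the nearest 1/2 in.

E70XX → F_EXX = 70 ksi.
Throat t_e = 0.707 × 0.5 = 0.3535 in.
φr_n = 0.75 × 0.6 × 70 × 0.3535 = 11.14 kip/in.
L_req = P_u / φr_n = 92.8 / 11.14 = 8.334 in total.
Round up → use L = 8.5 in.

L = 8.5 in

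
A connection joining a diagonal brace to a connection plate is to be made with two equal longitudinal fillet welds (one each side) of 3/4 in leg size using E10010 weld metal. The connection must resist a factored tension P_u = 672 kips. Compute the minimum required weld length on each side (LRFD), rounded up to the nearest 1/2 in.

E100XX → F_EXX = 100 ksi.
Throat t_e = 0.707 × 0.75 = 0.5302 in.
φr_n = 0.75 × 0.6 × 100 × 0.5302 = 23.86 kips/in.
L_req = P_u / φr_n = 672 / 23.86 = 28.16 in total.
Per side: 28.16 / 2 = 14.08 in.
Round up → use L = 14.5 in on each side.

L = 14.5 in on each side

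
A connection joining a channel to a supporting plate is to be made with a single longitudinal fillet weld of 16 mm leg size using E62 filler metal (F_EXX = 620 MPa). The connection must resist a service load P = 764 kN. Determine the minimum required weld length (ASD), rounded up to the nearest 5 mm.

Throat t_e = 0.707 × 16 = 11.31 mm.
r_n/Ω = (0.6 × 620 × 11.31) / 2.0 = 2104 N/mm = 2.104 kN/mm.
L_req = P / (r_n/Ω) = 764 / 2.104 = 363.1 mm total.
Round up → use L = 365 mm.

L = 365 mm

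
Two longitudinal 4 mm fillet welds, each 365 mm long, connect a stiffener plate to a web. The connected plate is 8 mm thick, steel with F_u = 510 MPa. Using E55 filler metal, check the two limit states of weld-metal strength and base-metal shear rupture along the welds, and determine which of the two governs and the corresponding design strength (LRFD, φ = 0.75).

E55XX → F_EXX = 550 MPa.
t_e = 0.707 × 4 = 2.828 mm; L = 730 mm.
Weld metal: φR_n = 0.75 × 0.6 × 550 × 2.828 × 730 × 10⁻³ = 510.9 kN.
Base metal (shear rupture): φR_n = 0.75 × 0.6 × 510 × 8 × 730 × 10⁻³ = 1340 kN.
Governing: weld metal.

φR_n ≈ 511 kN (weld metal governs)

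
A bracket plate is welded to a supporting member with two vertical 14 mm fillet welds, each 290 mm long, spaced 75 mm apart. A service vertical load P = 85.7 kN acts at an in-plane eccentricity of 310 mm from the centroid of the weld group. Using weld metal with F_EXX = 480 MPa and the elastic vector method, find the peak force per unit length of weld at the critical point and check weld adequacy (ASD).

f_max ≈ 864 N/mm; adequate

Total weld length L_w = 580 mm. Treat welds as unit-width lines.
Polar moment about centroid: J = 2[d³/12 + d(b/2)²] = 2[290³/12 + 290×37.5²] = 4880000 mm³.
Direct shear f_v = P/L_w = 85.7×10³ / 580 = 147.8 N/mm (vertical).
Torsion M = P·e = 85.7×10³ × 310 = 26567000 N·mm.
Critical point at (x, y) = (37.5, 145) from centroid. f_tx = M·y/J = 789.3 N/mm; f_ty = M·x/J = 204.1 N/mm.
Resultant f_max = √[f_tx² + (f_v + f_ty)²] = √[789.3² + (147.8 + 204.1)²] = 864.2 N/mm.
Capacity per unit length: r_n/Ω = (1/2.0) × 0.6 × 480 × (0.707 × 14) = 1425 N/mm.
864.2 ≤ 1425 → adequate.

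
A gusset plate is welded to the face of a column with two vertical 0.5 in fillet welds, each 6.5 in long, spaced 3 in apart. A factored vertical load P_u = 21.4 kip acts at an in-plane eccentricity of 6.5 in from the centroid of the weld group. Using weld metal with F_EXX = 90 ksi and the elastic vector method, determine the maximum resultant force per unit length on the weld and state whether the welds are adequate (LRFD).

Total weld length L_w = 13 in. Treat welds as unit-width lines.
Polar moment about centroid: J = 2[d³/12 + d(b/2)²] = 2[6.5³/12 + 6.5×1.5²] = 75.02 in³.
Direct shear f_v = P/L_w = 21.4 / 13 = 1.646 kip/in (vertical).
Torsion M = P·e = 21.4 × 6.5 = 139.1 kip·in.
Critical point at (x, y) = (1.5, 3.25) from centroid. f_tx = M·y/J = 6.026 kip/in; f_ty = M·x/J = 2.781 kip/in.
Resultant f_max = √[f_tx² + (f_v + f_ty)²] = √[6.026² + (1.646 + 2.781)²] = 7.478 kip/in.
Capacity per unit length: φr_n = 0.75 × 0.6 × 90 × (0.707 × 0.5) = 14.32 kip/in.
7.478 ≤ 14.32 → adequate.

f_max ≈ 7.48 kip/in; adequate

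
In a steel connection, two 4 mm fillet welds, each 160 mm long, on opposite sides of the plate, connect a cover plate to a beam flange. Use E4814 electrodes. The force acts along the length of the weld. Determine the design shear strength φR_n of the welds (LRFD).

φR_n ≈ 195 kN

E48XX → F_EXX = 480 MPa.
Effective throat t_e = 0.707 × 4 = 2.828 mm.
Total length L = 320 mm; A_we = 2.828 × 320 = 905 mm².
F_nw = 0.6 F_EXX = 0.6 × 480 = 288 MPa.
φR_n = 0.75 × 288 × 905 × 10⁻³ = 195.5 kN.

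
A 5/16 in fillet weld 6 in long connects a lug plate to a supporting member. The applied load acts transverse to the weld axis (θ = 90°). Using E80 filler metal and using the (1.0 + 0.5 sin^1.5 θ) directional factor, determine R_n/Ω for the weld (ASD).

E80XX → F_EXX = 80 ksi.
t_e = 0.707 × 0.3125 = 0.2209 in; A_we = 0.2209 × 6 = 1.326 in².
Directional factor: 1.0 + 0.5 sin^1.5(90°) = 1.5.
F_nw = 0.6 × 80 × 1.5 = 72 ksi.
R_n/Ω = (72 × 1.326) / 2.0 = 47.72 kip.

R_n/Ω ≈ 47.7 kip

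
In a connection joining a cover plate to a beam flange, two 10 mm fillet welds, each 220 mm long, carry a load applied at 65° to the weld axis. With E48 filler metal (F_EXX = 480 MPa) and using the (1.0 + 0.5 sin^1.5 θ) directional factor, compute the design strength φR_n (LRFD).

φR_n ≈ 962 kN

t_e = 0.707 × 10 = 7.07 mm; A_we = 7.07 × 440 = 3111 mm².
Directional factor: 1.0 + 0.5 sin^1.5(65°) = 1.431.
F_nw = 0.6 × 480 × 1.431 = 412.2 MPa.
φR_n = 0.75 × 412.2 × 3111 × 10⁻³ = 961.8 kN.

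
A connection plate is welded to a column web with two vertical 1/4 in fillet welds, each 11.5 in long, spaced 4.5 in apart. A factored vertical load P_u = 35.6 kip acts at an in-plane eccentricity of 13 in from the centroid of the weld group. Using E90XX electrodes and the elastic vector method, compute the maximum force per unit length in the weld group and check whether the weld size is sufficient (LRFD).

f_max ≈ 8.41 kip/in; NOT adequate

E90XX → F_EXX = 90 ksi.
Total weld length L_w = 23 in. Treat welds as unit-width lines.
Polar moment about centroid: J = 2[d³/12 + d(b/2)²] = 2[11.5³/12 + 11.5×2.25²] = 369.9 in³.
Direct shear f_v = P/L_w = 35.6 / 23 = 1.548 kip/in (vertical).
Torsion M = P·e = 35.6 × 13 = 462.8 kip·in.
Critical point at (x, y) = (2.25, 5.75) from centroid. f_tx = M·y/J = 7.194 kip/in; f_ty = M·x/J = 2.815 kip/in.
Resultant f_max = √[f_tx² + (f_v + f_ty)²] = √[7.194² + (1.548 + 2.815)²] = 8.413 kip/in.
Capacity per unit length: φr_n = 0.75 × 0.6 × 90 × (0.707 × 0.25) = 7.158 kip/in.
8.413 > 7.158 → NOT adequate.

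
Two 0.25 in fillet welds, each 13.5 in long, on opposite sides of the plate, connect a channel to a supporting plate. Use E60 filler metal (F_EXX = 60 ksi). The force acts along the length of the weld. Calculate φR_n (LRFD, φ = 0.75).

Effective throat t_e = 0.707 × 0.25 = 0.1767 in.
Total length L = 27 in; A_we = 0.1767 × 27 = 4.772 in².
F_nw = 0.6 F_EXX = 0.6 × 60 = 36 ksi.
φR_n = 0.75 × 36 × 4.772 = 128.9 kips.

φR_n ≈ 129 kips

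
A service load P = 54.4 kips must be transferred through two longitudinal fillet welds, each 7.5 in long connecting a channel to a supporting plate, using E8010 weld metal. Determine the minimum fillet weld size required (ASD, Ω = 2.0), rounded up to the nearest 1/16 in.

w = 1/4 in

E80XX → F_EXX = 80 ksi.
Total weld length L = 15 in.
Required throat t_e = P × Ω / (0.6 F_EXX × L) = 54.4 × 2.0 / (0.6 × 80 × 15) = 0.1511 in.
Required leg w = t_e / 0.707 = 0.2137 in → use 1/4 in.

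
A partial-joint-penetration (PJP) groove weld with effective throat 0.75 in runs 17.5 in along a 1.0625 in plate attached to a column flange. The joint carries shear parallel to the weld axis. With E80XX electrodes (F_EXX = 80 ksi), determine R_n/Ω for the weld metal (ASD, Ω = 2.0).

R_n/Ω ≈ 315 kips

Effective throat (given) t_e = 0.75 in.
A_we = 0.75 × 17.5 = 13.12 in².
F_nw = 0.6 F_EXX = 48 ksi.
R_n/Ω = (48 × 13.12) / 2.0 = 315 kips.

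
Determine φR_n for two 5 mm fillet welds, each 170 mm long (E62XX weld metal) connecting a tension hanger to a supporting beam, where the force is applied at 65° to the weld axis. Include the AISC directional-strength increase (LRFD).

E62XX → F_EXX = 620 MPa.
t_e = 0.707 × 5 = 3.535 mm; A_we = 3.535 × 340 = 1202 mm².
Directional factor: 1.0 + 0.5 sin^1.5(65°) = 1.431.
F_nw = 0.6 × 620 × 1.431 = 532.5 MPa.
φR_n = 0.75 × 532.5 × 1202 × 10⁻³ = 480 kN.

φR_n ≈ 480 kN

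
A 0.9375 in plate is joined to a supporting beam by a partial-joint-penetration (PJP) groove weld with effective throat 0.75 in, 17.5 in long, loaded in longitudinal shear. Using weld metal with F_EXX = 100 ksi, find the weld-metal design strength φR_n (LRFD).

φR_n ≈ 591 kip

Effective throat (given) t_e = 0.75 in.
A_we = 0.75 × 17.5 = 13.12 in².
F_nw = 0.6 F_EXX = 60 ksi.
φR_n = 0.75 × 60 × 13.12 = 590.6 kip.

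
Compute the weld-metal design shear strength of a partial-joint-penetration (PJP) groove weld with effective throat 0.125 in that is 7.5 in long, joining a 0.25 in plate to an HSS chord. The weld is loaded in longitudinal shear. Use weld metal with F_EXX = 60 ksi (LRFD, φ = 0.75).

φR_n ≈ 25.3 kip

Effective throat (given) t_e = 0.125 in.
A_we = 0.125 × 7.5 = 0.9375 in².
F_nw = 0.6 F_EXX = 36 ksi.
φR_n = 0.75 × 36 × 0.9375 = 25.31 kip.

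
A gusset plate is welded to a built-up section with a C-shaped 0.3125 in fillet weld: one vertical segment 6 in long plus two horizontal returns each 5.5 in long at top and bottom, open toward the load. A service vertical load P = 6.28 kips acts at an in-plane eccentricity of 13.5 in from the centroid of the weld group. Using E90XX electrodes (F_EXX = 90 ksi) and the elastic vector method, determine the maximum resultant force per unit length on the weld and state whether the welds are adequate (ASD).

f_max ≈ 2.63 kip/in; adequate

Total weld length L_w = 17 in. Treat welds as unit-width lines.
Centroid: x̄ = 2×5.5×2.75 / 17 = 1.779 in from the vertical weld.
Polar moment about centroid: J = I_x + I_y = [6³/12 + 2×5.5×3²] + [6×1.779² + 2(5.5³/12 + 5.5×0.9706²)] = 174.1 in³.
Direct shear f_v = P/L_w = 6.28 / 17 = 0.3694 kip/in (vertical).
Torsion M = P·e = 6.28 × 13.5 = 84.78 kip·in.
Critical point at (x, y) = (3.721, 3) from centroid. f_tx = M·y/J = 1.461 kip/in; f_ty = M·x/J = 1.812 kip/in.
Resultant f_max = √[f_tx² + (f_v + f_ty)²] = √[1.461² + (0.3694 + 1.812)²] = 2.625 kip/in.
Capacity per unit length: r_n/Ω = (1/2.0) × 0.6 × 90 × (0.707 × 0.3125) = 5.965 kip/in.
2.625 ≤ 5.965 → adequate.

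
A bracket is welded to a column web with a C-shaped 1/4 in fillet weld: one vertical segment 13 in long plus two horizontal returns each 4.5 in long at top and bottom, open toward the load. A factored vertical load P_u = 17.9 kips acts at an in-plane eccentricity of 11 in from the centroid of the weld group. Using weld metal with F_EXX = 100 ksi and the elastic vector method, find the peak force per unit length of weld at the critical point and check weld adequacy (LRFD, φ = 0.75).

f_max ≈ 2.89 kip/in; adequate

Total weld length L_w = 22 in. Treat welds as unit-width lines.
Centroid: x̄ = 2×4.5×2.25 / 22 = 0.9205 in from the vertical weld.
Polar moment about centroid: J = I_x + I_y = [13³/12 + 2×4.5×6.5²] + [13×0.9205² + 2(4.5³/12 + 4.5×1.33²)] = 605.4 in³.
Direct shear f_v = P/L_w = 17.9 / 22 = 0.8136 kip/in (vertical).
Torsion M = P·e = 17.9 × 11 = 196.9 kip·in.
Critical point at (x, y) = (3.58, 6.5) from centroid. f_tx = M·y/J = 2.114 kip/in; f_ty = M·x/J = 1.164 kip/in.
Resultant f_max = √[f_tx² + (f_v + f_ty)²] = √[2.114² + (0.8136 + 1.164)²] = 2.895 kip/in.
Capacity per unit length: φr_n = 0.75 × 0.6 × 100 × (0.707 × 0.25) = 7.954 kip/in.
2.895 ≤ 7.954 → adequate.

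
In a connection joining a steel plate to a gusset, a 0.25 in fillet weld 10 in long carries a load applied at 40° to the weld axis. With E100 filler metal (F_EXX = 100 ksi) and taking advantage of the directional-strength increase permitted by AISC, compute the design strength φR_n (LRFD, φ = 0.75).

φR_n ≈ 100 kip

t_e = 0.707 × 0.25 = 0.1767 in; A_we = 0.1767 × 10 = 1.767 in².
Directional factor: 1.0 + 0.5 sin^1.5(40°) = 1.258.
F_nw = 0.6 × 100 × 1.258 = 75.46 ksi.
φR_n = 0.75 × 75.46 × 1.767 = 100 kip.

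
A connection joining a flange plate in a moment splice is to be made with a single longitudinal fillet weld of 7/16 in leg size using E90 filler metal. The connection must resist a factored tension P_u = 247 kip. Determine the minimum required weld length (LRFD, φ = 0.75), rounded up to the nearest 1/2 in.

E90XX → F_EXX = 90 ksi.
Throat t_e = 0.707 × 0.4375 = 0.3093 in.
φr_n = 0.75 × 0.6 × 90 × 0.3093 = 12.53 kip/in.
L_req = P_u / φr_n = 247 / 12.53 = 19.72 in total.
Round up → use L = 20 in.

L = 20 in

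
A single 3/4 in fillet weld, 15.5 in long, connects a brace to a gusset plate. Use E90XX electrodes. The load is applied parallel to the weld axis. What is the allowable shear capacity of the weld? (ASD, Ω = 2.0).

E90XX → F_EXX = 90 ksi.
Effective throat t_e = 0.707 × 0.75 = 0.5302 in.
Total length L = 15.5 in; A_we = 0.5302 × 15.5 = 8.219 in².
F_nw = 0.6 F_EXX = 0.6 × 90 = 54 ksi.
R_n = 54 × 8.219 = 443.8 kips; R_n/Ω = 443.8/2.0 = 221.9 kips.

R_n/Ω ≈ 222 kips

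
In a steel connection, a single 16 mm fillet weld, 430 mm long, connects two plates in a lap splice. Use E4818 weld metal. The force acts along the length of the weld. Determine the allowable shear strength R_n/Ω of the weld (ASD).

R_n/Ω ≈ 700 kN

E48XX → F_EXX = 480 MPa.
Effective throat t_e = 0.707 × 16 = 11.31 mm.
Total length L = 430 mm; A_we = 11.31 × 430 = 4864 mm².
F_nw = 0.6 F_EXX = 0.6 × 480 = 288 MPa.
R_n = 288 × 4864 × 10⁻³ = 1401 kN; R_n/Ω = 1401/2.0 = 700.4 kN.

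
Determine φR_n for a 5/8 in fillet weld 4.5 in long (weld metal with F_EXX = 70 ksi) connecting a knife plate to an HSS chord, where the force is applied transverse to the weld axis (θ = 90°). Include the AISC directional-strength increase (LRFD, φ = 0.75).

φR_n ≈ 94 kips

t_e = 0.707 × 0.625 = 0.4419 in; A_we = 0.4419 × 4.5 = 1.988 in².
Directional factor: 1.0 + 0.5 sin^1.5(90°) = 1.5.
F_nw = 0.6 × 70 × 1.5 = 63 ksi.
φR_n = 0.75 × 63 × 1.988 = 93.95 kips.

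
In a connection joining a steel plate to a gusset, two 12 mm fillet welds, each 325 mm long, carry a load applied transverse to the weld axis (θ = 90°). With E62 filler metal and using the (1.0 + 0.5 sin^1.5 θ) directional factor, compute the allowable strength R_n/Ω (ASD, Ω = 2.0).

R_n/Ω ≈ 1540 kN

E62XX → F_EXX = 620 MPa.
t_e = 0.707 × 12 = 8.484 mm; A_we = 8.484 × 650 = 5515 mm².
Directional factor: 1.0 + 0.5 sin^1.5(90°) = 1.5.
F_nw = 0.6 × 620 × 1.5 = 558 MPa.
R_n/Ω = (558 × 5515) / 2.0 × 10⁻³ = 1539 kN.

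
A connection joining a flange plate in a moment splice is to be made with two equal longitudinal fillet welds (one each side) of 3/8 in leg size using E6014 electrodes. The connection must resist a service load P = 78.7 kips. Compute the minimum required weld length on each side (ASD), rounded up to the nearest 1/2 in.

E60XX → F_EXX = 60 ksi.
Throat t_e = 0.707 × 0.375 = 0.2651 in.
r_n/Ω = (0.6 × 60 × 0.2651) / 2.0 = 4.772 kip/in.
L_req = P / (r_n/Ω) = 78.7 / 4.772 = 16.49 in total.
Per side: 16.49 / 2 = 8.246 in.
Round up → use L = 8.5 in on each side.

L = 8.5 in on each side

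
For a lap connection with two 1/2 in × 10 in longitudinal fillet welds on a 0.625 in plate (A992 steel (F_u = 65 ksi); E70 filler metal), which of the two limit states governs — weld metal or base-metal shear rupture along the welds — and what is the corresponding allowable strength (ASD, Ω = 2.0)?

E70XX → F_EXX = 70 ksi.
t_e = 0.707 × 0.5 = 0.3535 in; L = 20 in.
Weld metal: R_n/Ω = (1/2.0) × 0.6 × 70 × 0.3535 × 20 = 148.5 kip.
Base metal (shear rupture): R_n/Ω = (1/2.0) × 0.6 × 65 × 0.625 × 20 = 243.8 kip.
Governing: weld metal.

R_n/Ω ≈ 148 kip (weld metal governs)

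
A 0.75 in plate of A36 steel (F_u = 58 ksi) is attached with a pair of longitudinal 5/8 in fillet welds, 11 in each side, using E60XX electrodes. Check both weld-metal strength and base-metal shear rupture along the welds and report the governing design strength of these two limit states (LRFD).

E60XX → F_EXX = 60 ksi.
t_e = 0.707 × 0.625 = 0.4419 in; L = 22 in.
Weld metal: φR_n = 0.75 × 0.6 × 60 × 0.4419 × 22 = 262.5 kips.
Base metal (shear rupture): φR_n = 0.75 × 0.6 × 58 × 0.75 × 22 = 430.6 kips.
Governing: weld metal.

φR_n ≈ 262 kips (weld metal governs)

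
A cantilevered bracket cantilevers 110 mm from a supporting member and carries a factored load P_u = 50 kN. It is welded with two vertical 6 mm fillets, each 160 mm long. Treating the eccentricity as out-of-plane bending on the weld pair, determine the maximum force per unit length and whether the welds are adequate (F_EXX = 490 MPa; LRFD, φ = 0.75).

L_w = 2 × 160 = 320 mm; section modulus (unit throat) S = 2 × L²/6 = 8533 mm².
Direct shear f_v = P/L_w = 50×10³/320 = 156.2 N/mm.
Moment M = P × e = 50×10³ × 110 = 5500000 N·mm; bending f_b = M/S = 644.5 N/mm.
f_max = √(f_v² + f_b²) = √(156.2² + 644.5²) = 663.2 N/mm.
φr_n = 0.75 × 0.6 × 490 × (0.707 × 6) = 935.4 N/mm → adequate.

f_max ≈ 663 N/mm; adequate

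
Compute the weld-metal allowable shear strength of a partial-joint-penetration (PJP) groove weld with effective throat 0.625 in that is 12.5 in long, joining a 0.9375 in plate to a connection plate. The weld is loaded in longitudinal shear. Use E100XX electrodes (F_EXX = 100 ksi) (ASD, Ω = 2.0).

Effective throat (given) t_e = 0.625 in.
A_we = 0.625 × 12.5 = 7.812 in².
F_nw = 0.6 F_EXX = 60 ksi.
R_n/Ω = (60 × 7.812) / 2.0 = 234.4 kips.

R_n/Ω ≈ 234 kips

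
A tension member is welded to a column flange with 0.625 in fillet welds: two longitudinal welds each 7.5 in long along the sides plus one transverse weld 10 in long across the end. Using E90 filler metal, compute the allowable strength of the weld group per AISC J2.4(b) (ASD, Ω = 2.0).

E90XX → F_EXX = 90 ksi.
t_e = 0.707 × 0.625 = 0.4419 in.
R_nwl = 0.6 × 90 × 0.4419 × 15 = 357.9 kip (longitudinal, 2 welds).
R_nwt = 0.6 × 90 × 0.4419 × 10 = 238.6 kip (transverse, base value).
(i) R_nwl + R_nwt = 596.5 kip; (ii) 0.85 R_nwl + 1.5 R_nwt = 662.1 kip.
R_n = max = 662.1 kip [governs: (ii)]; R_n/Ω = 331.1 kip.

R_n/Ω ≈ 331 kip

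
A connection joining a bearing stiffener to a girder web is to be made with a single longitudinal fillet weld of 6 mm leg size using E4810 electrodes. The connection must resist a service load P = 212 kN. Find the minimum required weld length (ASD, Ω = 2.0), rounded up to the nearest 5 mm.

E48XX → F_EXX = 480 MPa.
Throat t_e = 0.707 × 6 = 4.242 mm.
r_n/Ω = (0.6 × 480 × 4.242) / 2.0 = 610.8 N/mm = 0.6108 kN/mm.
L_req = P / (r_n/Ω) = 212 / 0.6108 = 347.1 mm total.
Round up → use L = 350 mm.

L = 350 mm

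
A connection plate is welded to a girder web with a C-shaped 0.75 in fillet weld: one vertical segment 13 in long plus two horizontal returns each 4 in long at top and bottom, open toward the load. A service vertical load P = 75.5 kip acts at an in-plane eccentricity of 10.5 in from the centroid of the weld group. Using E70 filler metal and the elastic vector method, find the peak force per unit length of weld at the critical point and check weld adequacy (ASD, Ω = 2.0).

E70XX → F_EXX = 70 ksi.
Total weld length L_w = 21 in. Treat welds as unit-width lines.
Centroid: x̄ = 2×4×2 / 21 = 0.7619 in from the vertical weld.
Polar moment about centroid: J = I_x + I_y = [13³/12 + 2×4×6.5²] + [13×0.7619² + 2(4³/12 + 4×1.238²)] = 551.6 in³.
Direct shear f_v = P/L_w = 75.5 / 21 = 3.595 kip/in (vertical).
Torsion M = P·e = 75.5 × 10.5 = 792.75 kip·in.
Critical point at (x, y) = (3.238, 6.5) from centroid. f_tx = M·y/J = 9.342 kip/in; f_ty = M·x/J = 4.654 kip/in.
Resultant f_max = √[f_tx² + (f_v + f_ty)²] = √[9.342² + (3.595 + 4.654)²] = 12.46 kip/in.
Capacity per unit length: r_n/Ω = (1/2.0) × 0.6 × 70 × (0.707 × 0.75) = 11.14 kip/in.
12.46 > 11.14 → NOT adequate.

f_max ≈ 12.5 kip/in; NOT adequate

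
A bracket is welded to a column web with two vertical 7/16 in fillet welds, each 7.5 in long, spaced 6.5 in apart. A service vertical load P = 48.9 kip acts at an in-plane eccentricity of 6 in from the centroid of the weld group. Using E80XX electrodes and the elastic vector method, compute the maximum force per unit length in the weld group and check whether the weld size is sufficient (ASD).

E80XX → F_EXX = 80 ksi.
Total weld length L_w = 15 in. Treat welds as unit-width lines.
Polar moment about centroid: J = 2[d³/12 + d(b/2)²] = 2[7.5³/12 + 7.5×3.25²] = 228.8 in³.
Direct shear f_v = P/L_w = 48.9 / 15 = 3.26 kip/in (vertical).
Torsion M = P·e = 48.9 × 6 = 293.4 kip·in.
Critical point at (x, y) = (3.25, 3.75) from centroid. f_tx = M·y/J = 4.81 kip/in; f_ty = M·x/J = 4.169 kip/in.
Resultant f_max = √[f_tx² + (f_v + f_ty)²] = √[4.81² + (3.26 + 4.169)²] = 8.85 kip/in.
Capacity per unit length: r_n/Ω = (1/2.0) × 0.6 × 80 × (0.707 × 0.4375) = 7.423 kip/in.
8.85 > 7.423 → NOT adequate.

f_max ≈ 8.85 kip/in; NOT adequate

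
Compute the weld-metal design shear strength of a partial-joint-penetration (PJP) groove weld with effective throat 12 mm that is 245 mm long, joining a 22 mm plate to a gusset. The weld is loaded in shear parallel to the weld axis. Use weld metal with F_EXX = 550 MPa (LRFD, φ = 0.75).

φR_n ≈ 728 kN

Effective throat (given) t_e = 12 mm.
A_we = 12 × 245 = 2940 mm².
F_nw = 0.6 F_EXX = 330 MPa.
φR_n = 0.75 × 330 × 2940 × 10⁻³ = 727.7 kN.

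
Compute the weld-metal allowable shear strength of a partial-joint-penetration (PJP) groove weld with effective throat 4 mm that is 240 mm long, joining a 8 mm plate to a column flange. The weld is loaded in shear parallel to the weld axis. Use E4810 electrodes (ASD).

E48XX → F_EXX = 480 MPa.
Effective throat (given) t_e = 4 mm.
A_we = 4 × 240 = 960 mm².
F_nw = 0.6 F_EXX = 288 MPa.
R_n/Ω = (288 × 960) / 2.0 × 10⁻³ = 138.2 kN.

R_n/Ω ≈ 138 kN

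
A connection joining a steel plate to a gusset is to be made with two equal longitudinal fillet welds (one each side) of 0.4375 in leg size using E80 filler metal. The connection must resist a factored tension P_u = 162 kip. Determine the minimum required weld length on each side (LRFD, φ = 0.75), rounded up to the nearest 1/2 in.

E80XX → F_EXX = 80 ksi.
Throat t_e = 0.707 × 0.4375 = 0.3093 in.
φr_n = 0.75 × 0.6 × 80 × 0.3093 = 11.14 kip/in.
L_req = P_u / φr_n = 162 / 11.14 = 14.55 in total.
Per side: 14.55 / 2 = 7.274 in.
Round up → use L = 7.5 in on each side.

L = 7.5 in on each side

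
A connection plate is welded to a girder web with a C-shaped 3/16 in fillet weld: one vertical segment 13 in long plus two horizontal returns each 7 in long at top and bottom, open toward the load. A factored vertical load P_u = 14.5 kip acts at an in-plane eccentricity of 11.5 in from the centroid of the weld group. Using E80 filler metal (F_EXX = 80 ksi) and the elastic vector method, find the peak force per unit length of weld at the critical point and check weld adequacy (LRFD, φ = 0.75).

f_max ≈ 1.9 kip/in; adequate

Total weld length L_w = 27 in. Treat welds as unit-width lines.
Centroid: x̄ = 2×7×3.5 / 27 = 1.815 in from the vertical weld.
Polar moment about centroid: J = I_x + I_y = [13³/12 + 2×7×6.5²] + [13×1.815² + 2(7³/12 + 7×1.685²)] = 914.3 in³.
Direct shear f_v = P/L_w = 14.5 / 27 = 0.537 kip/in (vertical).
Torsion M = P·e = 14.5 × 11.5 = 166.75 kip·in.
Critical point at (x, y) = (5.185, 6.5) from centroid. f_tx = M·y/J = 1.185 kip/in; f_ty = M·x/J = 0.9456 kip/in.
Resultant f_max = √[f_tx² + (f_v + f_ty)²] = √[1.185² + (0.537 + 0.9456)²] = 1.898 kip/in.
Capacity per unit length: φr_n = 0.75 × 0.6 × 80 × (0.707 × 0.1875) = 4.772 kip/in.
1.898 ≤ 4.772 → adequate.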